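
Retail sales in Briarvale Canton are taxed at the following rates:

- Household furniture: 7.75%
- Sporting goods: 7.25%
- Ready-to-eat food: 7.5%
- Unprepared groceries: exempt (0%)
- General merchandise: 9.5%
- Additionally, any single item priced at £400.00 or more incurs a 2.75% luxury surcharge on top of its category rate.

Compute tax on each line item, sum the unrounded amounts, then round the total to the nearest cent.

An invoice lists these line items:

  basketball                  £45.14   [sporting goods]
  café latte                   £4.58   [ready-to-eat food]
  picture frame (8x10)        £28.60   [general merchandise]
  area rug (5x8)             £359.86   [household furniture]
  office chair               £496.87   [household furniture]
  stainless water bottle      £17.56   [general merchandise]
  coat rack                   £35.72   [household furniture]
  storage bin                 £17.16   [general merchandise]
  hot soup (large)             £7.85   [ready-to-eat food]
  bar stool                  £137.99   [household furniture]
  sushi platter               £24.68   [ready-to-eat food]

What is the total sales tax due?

£105.59

Basketball £45.14: sporting goods → 7.25% → £3.27265
Café latte £4.58: ready-to-eat food → 7.5% → £0.3435
Picture frame (8x10) £28.60: general merchandise → 9.5% → £2.717
Area rug (5x8) £359.86: household furniture → 7.75% → £27.88915
Office chair £496.87: household furniture → 7.75% + 2.75% surcharge = 10.5% → £52.17135
Stainless water bottle £17.56: general merchandise → 9.5% → £1.6682
Coat rack £35.72: household furniture → 7.75% → £2.7683
Storage bin £17.16: general merchandise → 9.5% → £1.6302
Hot soup (large) £7.85: ready-to-eat food → 7.5% → £0.58875
Bar stool £137.99: household furniture → 7.75% → £10.694225
Sushi platter £24.68: ready-to-eat food → 7.5% → £1.851
Unrounded tax sum = £105.594325 → £105.59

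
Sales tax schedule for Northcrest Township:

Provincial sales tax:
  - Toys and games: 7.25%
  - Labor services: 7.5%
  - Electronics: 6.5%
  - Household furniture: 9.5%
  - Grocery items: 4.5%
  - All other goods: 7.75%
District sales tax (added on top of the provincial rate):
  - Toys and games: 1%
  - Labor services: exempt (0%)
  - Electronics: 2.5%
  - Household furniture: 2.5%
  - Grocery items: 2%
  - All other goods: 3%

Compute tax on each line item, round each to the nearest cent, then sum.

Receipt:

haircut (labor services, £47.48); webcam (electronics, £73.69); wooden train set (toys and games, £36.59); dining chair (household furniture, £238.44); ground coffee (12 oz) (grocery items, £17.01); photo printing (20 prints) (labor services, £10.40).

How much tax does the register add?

Haircut £47.48: labor services → 7.5% + 0% district = 7.5% → £3.56
Webcam £73.69: electronics → 6.5% + 2.5% district = 9% → £6.63
Wooden train set £36.59: toys and games → 7.25% + 1% district = 8.25% → £3.02
Dining chair £238.44: household furniture → 9.5% + 2.5% district = 12% → £28.61
Ground coffee (12 oz) £17.01: grocery items → 4.5% + 2% district = 6.5% → £1.11
Photo printing (20 prints) £10.40: labor services → 7.5% + 0% district = 7.5% → £0.78
Total tax = £3.56 + £6.63 + £3.02 + £28.61 + £1.11 + £0.78 = £43.71

£43.71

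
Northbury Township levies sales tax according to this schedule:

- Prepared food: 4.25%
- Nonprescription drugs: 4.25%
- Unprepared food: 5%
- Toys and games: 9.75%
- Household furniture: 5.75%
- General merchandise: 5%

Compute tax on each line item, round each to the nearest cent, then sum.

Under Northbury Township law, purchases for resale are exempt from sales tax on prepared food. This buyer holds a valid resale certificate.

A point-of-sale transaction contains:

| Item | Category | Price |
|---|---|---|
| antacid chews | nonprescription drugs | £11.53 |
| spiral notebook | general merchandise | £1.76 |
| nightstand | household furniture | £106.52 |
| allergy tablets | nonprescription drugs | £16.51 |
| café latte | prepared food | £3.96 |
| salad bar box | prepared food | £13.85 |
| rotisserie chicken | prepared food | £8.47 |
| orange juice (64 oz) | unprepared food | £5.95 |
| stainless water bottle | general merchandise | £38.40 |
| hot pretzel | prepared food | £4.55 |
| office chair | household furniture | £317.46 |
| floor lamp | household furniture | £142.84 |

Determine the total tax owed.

£36.08

Antacid chews £11.53: nonprescription drugs → 4.25% → £0.49
Spiral notebook £1.76: general merchandise → 5% → £0.09
Nightstand £106.52: household furniture → 5.75% → £6.12
Allergy tablets £16.51: nonprescription drugs → 4.25% → £0.70
Café latte £3.96: prepared food, buyer-exempt → 0% → £0.00
Salad bar box £13.85: prepared food, buyer-exempt → 0% → £0.00
Rotisserie chicken £8.47: prepared food, buyer-exempt → 0% → £0.00
Orange juice (64 oz) £5.95: unprepared food → 5% → £0.30
Stainless water bottle £38.40: general merchandise → 5% → £1.92
Hot pretzel £4.55: prepared food, buyer-exempt → 0% → £0.00
Office chair £317.46: household furniture → 5.75% → £18.25
Floor lamp £142.84: household furniture → 5.75% → £8.21
Total tax = £0.49 + £0.09 + £6.12 + £0.70 + £0.30 + £1.92 + £18.25 + £8.21 = £36.08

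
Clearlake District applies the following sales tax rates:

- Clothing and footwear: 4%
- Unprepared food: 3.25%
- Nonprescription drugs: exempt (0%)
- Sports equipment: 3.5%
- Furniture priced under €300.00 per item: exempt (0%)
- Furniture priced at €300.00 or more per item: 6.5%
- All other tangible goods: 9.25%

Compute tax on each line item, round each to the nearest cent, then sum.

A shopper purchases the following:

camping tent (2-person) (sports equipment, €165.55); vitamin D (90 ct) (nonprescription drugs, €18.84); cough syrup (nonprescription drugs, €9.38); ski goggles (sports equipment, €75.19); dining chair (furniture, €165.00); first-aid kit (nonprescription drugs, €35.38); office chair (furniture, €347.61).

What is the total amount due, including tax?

Camping tent (2-person) €165.55: sports equipment → 3.5% → €5.79
Vitamin D (90 ct) €18.84: nonprescription drugs → 0% → €0.00
Cough syrup €9.38: nonprescription drugs → 0% → €0.00
Ski goggles €75.19: sports equipment → 3.5% → €2.63
Dining chair €165.00: furniture, under €300.00 → 0% → €0.00
First-aid kit €35.38: nonprescription drugs → 0% → €0.00
Office chair €347.61: furniture, €300.00 or more → 6.5% → €22.59
Subtotal = €816.95; tax = €31.01; total due = €847.96

€847.96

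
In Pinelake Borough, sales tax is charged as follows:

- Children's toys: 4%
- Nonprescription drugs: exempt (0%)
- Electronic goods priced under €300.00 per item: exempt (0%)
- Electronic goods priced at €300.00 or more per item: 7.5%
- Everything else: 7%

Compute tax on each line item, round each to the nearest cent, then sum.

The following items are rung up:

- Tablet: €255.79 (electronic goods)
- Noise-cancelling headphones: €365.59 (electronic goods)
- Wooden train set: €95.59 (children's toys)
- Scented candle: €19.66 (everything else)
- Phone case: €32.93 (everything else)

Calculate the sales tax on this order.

Tablet €255.79: electronic goods, under €300.00 → 0% → €0.00
Noise-cancelling headphones €365.59: electronic goods, €300.00 or more → 7.5% → €27.42
Wooden train set €95.59: children's toys → 4% → €3.82
Scented candle €19.66: everything else → 7% → €1.38
Phone case €32.93: everything else → 7% → €2.31
Total tax = €27.42 + €3.82 + €1.38 + €2.31 = €34.93

€34.93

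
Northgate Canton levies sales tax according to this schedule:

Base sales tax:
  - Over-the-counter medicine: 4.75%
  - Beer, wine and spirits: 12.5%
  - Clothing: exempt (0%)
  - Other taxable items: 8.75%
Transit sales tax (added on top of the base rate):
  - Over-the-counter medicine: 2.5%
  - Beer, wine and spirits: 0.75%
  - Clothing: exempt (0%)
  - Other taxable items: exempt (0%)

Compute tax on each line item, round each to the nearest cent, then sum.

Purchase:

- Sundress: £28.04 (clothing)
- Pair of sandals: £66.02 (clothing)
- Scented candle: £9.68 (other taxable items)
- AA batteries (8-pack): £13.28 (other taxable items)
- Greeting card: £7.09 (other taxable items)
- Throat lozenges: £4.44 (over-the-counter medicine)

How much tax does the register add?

£2.95

Sundress £28.04: clothing → 0% + 0% transit = 0% → £0.00
Pair of sandals £66.02: clothing → 0% + 0% transit = 0% → £0.00
Scented candle £9.68: other taxable items → 8.75% + 0% transit = 8.75% → £0.85
AA batteries (8-pack) £13.28: other taxable items → 8.75% + 0% transit = 8.75% → £1.16
Greeting card £7.09: other taxable items → 8.75% + 0% transit = 8.75% → £0.62
Throat lozenges £4.44: over-the-counter medicine → 4.75% + 2.5% transit = 7.25% → £0.32
Total tax = £0.85 + £1.16 + £0.62 + £0.32 = £2.95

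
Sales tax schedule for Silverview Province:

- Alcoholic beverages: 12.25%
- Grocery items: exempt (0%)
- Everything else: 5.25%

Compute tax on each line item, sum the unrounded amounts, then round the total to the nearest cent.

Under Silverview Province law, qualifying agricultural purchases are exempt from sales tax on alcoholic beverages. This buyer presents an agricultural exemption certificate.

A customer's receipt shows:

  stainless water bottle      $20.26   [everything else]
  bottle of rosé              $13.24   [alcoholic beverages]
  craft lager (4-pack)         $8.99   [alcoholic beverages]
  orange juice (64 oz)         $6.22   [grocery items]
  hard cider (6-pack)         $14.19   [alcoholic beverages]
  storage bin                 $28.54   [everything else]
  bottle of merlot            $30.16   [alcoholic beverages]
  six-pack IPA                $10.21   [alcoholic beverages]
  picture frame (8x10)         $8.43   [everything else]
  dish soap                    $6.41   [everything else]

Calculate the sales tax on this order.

Stainless water bottle $20.26: everything else → 5.25% → $1.06365
Bottle of rosé $13.24: alcoholic beverages, buyer-exempt → 0% → $0.00
Craft lager (4-pack) $8.99: alcoholic beverages, buyer-exempt → 0% → $0.00
Orange juice (64 oz) $6.22: grocery items → 0% → $0.00
Hard cider (6-pack) $14.19: alcoholic beverages, buyer-exempt → 0% → $0.00
Storage bin $28.54: everything else → 5.25% → $1.49835
Bottle of merlot $30.16: alcoholic beverages, buyer-exempt → 0% → $0.00
Six-pack IPA $10.21: alcoholic beverages, buyer-exempt → 0% → $0.00
Picture frame (8x10) $8.43: everything else → 5.25% → $0.442575
Dish soap $6.41: everything else → 5.25% → $0.336525
Unrounded tax sum = $3.3411 → $3.34

$3.34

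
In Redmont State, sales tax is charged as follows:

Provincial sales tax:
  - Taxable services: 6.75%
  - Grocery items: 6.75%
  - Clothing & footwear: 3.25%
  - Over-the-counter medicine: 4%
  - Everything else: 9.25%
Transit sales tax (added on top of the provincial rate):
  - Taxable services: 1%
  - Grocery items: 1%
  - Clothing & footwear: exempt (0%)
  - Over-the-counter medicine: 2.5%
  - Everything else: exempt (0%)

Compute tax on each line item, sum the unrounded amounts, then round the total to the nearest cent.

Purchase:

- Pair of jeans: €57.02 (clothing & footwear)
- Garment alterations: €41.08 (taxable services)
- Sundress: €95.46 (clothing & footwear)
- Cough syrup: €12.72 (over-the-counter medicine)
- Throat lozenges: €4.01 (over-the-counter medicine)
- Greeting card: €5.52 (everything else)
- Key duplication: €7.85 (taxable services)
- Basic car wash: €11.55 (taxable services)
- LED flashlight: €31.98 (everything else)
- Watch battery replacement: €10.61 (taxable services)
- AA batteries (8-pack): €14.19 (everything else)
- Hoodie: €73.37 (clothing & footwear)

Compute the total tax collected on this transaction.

Pair of jeans €57.02: clothing & footwear → 3.25% + 0% transit = 3.25% → €1.85315
Garment alterations €41.08: taxable services → 6.75% + 1% transit = 7.75% → €3.1837
Sundress €95.46: clothing & footwear → 3.25% + 0% transit = 3.25% → €3.10245
Cough syrup €12.72: over-the-counter medicine → 4% + 2.5% transit = 6.5% → €0.8268
Throat lozenges €4.01: over-the-counter medicine → 4% + 2.5% transit = 6.5% → €0.26065
Greeting card €5.52: everything else → 9.25% + 0% transit = 9.25% → €0.5106
Key duplication €7.85: taxable services → 6.75% + 1% transit = 7.75% → €0.608375
Basic car wash €11.55: taxable services → 6.75% + 1% transit = 7.75% → €0.895125
LED flashlight €31.98: everything else → 9.25% + 0% transit = 9.25% → €2.95815
Watch battery replacement €10.61: taxable services → 6.75% + 1% transit = 7.75% → €0.822275
AA batteries (8-pack) €14.19: everything else → 9.25% + 0% transit = 9.25% → €1.312575
Hoodie €73.37: clothing & footwear → 3.25% + 0% transit = 3.25% → €2.384525
Unrounded tax sum = €18.718375 → €18.72

€18.72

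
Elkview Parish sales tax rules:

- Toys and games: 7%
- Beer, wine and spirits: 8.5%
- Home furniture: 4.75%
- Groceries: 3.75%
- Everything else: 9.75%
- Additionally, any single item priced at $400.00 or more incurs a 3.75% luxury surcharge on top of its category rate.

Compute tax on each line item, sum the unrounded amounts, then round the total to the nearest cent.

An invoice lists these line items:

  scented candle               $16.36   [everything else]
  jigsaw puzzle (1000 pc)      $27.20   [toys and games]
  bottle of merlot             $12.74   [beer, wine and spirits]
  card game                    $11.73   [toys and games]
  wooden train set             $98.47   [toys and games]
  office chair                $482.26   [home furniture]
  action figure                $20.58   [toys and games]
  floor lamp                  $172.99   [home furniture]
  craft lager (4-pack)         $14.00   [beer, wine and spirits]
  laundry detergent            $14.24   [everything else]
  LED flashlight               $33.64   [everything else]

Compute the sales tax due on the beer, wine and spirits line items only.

Bottle of merlot $12.74: beer, wine and spirits → 8.5% → $1.0829
Craft lager (4-pack) $14.00: beer, wine and spirits → 8.5% → $1.19
Tax on beer, wine and spirits: unrounded sum = $2.2729 → $2.27

$2.27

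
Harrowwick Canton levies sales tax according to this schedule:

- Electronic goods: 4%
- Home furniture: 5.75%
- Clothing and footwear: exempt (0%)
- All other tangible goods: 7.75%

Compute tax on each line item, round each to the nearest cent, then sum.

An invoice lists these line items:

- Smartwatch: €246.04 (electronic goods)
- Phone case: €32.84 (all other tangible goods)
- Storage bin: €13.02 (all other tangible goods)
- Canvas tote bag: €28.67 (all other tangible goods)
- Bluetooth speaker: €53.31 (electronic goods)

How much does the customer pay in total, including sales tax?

Smartwatch €246.04: electronic goods → 4% → €9.84
Phone case €32.84: all other tangible goods → 7.75% → €2.55
Storage bin €13.02: all other tangible goods → 7.75% → €1.01
Canvas tote bag €28.67: all other tangible goods → 7.75% → €2.22
Bluetooth speaker €53.31: electronic goods → 4% → €2.13
Subtotal = €373.88; tax = €17.75; total due = €391.63

€391.63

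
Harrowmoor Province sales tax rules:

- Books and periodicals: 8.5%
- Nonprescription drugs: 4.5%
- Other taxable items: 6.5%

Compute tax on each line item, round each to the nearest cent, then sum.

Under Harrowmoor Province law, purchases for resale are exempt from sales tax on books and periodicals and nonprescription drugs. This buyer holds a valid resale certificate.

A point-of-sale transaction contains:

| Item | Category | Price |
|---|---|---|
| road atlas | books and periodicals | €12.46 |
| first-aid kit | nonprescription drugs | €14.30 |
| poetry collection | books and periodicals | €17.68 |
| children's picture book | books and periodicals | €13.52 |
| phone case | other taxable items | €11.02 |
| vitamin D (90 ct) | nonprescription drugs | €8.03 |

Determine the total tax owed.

Road atlas €12.46: books and periodicals, buyer-exempt → 0% → €0.00
First-aid kit €14.30: nonprescription drugs, buyer-exempt → 0% → €0.00
Poetry collection €17.68: books and periodicals, buyer-exempt → 0% → €0.00
Children's picture book €13.52: books and periodicals, buyer-exempt → 0% → €0.00
Phone case €11.02: other taxable items → 6.5% → €0.72
Vitamin D (90 ct) €8.03: nonprescription drugs, buyer-exempt → 0% → €0.00
Total tax = €0.72

€0.72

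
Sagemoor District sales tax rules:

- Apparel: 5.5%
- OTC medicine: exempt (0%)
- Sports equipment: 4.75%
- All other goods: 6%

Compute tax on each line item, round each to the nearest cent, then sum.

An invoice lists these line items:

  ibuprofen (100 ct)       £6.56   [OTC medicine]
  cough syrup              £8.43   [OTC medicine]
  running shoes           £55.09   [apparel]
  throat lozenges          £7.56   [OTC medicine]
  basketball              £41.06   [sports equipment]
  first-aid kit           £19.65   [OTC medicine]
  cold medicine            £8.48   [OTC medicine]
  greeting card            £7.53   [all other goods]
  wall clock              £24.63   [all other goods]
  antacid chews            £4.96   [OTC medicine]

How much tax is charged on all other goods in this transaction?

Greeting card £7.53: all other goods → 6% → £0.45
Wall clock £24.63: all other goods → 6% → £1.48
Tax on all other goods = £0.45 + £1.48 = £1.93

£1.93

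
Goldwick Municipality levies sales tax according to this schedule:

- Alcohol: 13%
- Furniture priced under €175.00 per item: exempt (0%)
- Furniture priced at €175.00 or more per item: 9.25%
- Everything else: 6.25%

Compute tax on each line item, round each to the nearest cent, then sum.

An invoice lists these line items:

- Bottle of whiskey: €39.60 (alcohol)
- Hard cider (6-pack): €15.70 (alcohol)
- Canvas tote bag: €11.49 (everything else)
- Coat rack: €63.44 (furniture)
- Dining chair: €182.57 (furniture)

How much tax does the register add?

€24.80

Bottle of whiskey €39.60: alcohol → 13% → €5.15
Hard cider (6-pack) €15.70: alcohol → 13% → €2.04
Canvas tote bag €11.49: everything else → 6.25% → €0.72
Coat rack €63.44: furniture, under €175.00 → 0% → €0.00
Dining chair €182.57: furniture, €175.00 or more → 9.25% → €16.89
Total tax = €5.15 + €2.04 + €0.72 + €16.89 = €24.80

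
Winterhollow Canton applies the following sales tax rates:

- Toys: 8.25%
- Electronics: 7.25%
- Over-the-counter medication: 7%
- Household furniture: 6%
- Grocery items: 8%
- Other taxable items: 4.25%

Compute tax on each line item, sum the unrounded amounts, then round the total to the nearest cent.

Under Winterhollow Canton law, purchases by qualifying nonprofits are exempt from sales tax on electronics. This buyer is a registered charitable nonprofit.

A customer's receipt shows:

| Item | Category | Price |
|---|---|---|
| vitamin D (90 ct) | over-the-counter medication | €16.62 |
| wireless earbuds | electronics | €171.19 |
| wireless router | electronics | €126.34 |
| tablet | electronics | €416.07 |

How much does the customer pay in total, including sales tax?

Vitamin D (90 ct) €16.62: over-the-counter medication → 7% → €1.1634
Wireless earbuds €171.19: electronics, buyer-exempt → 0% → €0.00
Wireless router €126.34: electronics, buyer-exempt → 0% → €0.00
Tablet €416.07: electronics, buyer-exempt → 0% → €0.00
Subtotal = €730.22; unrounded tax = €1.1634 → €1.16; total due = €731.38

€731.38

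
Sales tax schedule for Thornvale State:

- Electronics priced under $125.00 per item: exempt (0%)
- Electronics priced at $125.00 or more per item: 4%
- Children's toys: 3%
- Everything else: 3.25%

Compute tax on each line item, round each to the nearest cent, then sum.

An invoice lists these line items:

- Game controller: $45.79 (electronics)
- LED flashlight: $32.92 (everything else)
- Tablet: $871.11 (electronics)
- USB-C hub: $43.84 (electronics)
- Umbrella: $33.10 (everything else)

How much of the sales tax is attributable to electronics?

$34.84

Game controller $45.79: electronics, under $125.00 → 0% → $0.00
Tablet $871.11: electronics, $125.00 or more → 4% → $34.84
USB-C hub $43.84: electronics, under $125.00 → 0% → $0.00
Tax on electronics = $0.00 + $34.84 + $0.00 = $34.84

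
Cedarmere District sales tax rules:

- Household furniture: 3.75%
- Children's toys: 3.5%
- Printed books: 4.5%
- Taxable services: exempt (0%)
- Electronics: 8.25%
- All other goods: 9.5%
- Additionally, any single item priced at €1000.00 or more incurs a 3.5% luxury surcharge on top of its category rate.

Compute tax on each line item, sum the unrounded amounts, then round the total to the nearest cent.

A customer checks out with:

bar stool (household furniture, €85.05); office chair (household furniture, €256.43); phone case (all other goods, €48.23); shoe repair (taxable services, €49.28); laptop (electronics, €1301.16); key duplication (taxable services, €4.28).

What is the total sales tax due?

€170.27

Bar stool €85.05: household furniture → 3.75% → €3.189375
Office chair €256.43: household furniture → 3.75% → €9.616125
Phone case €48.23: all other goods → 9.5% → €4.58185
Shoe repair €49.28: taxable services → 0% → €0.00
Laptop €1301.16: electronics → 8.25% + 3.5% surcharge = 11.75% → €152.8863
Key duplication €4.28: taxable services → 0% → €0.00
Unrounded tax sum = €170.27365 → €170.27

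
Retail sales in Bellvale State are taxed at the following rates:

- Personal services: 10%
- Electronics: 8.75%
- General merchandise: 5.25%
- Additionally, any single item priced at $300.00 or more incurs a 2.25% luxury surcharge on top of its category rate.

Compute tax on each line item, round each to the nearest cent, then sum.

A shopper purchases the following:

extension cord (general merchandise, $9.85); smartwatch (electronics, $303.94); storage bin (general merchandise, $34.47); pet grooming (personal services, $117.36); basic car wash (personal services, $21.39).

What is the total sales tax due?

Extension cord $9.85: general merchandise → 5.25% → $0.52
Smartwatch $303.94: electronics → 8.75% + 2.25% surcharge = 11% → $33.43
Storage bin $34.47: general merchandise → 5.25% → $1.81
Pet grooming $117.36: personal services → 10% → $11.74
Basic car wash $21.39: personal services → 10% → $2.14
Total tax = $0.52 + $33.43 + $1.81 + $11.74 + $2.14 = $49.64

$49.64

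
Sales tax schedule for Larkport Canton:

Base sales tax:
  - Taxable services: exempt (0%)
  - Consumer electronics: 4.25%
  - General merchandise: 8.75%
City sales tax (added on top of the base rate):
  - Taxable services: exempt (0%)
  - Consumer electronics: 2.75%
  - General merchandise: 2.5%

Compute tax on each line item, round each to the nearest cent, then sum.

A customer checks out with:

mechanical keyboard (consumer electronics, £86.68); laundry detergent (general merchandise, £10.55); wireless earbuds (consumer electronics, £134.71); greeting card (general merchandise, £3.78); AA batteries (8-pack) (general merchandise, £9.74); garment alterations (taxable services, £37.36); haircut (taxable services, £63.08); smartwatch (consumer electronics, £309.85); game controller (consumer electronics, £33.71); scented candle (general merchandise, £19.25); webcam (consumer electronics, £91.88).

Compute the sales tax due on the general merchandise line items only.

£4.89

Laundry detergent £10.55: general merchandise → 8.75% + 2.5% city = 11.25% → £1.19
Greeting card £3.78: general merchandise → 8.75% + 2.5% city = 11.25% → £0.43
AA batteries (8-pack) £9.74: general merchandise → 8.75% + 2.5% city = 11.25% → £1.10
Scented candle £19.25: general merchandise → 8.75% + 2.5% city = 11.25% → £2.17
Tax on general merchandise = £1.19 + £0.43 + £1.10 + £2.17 = £4.89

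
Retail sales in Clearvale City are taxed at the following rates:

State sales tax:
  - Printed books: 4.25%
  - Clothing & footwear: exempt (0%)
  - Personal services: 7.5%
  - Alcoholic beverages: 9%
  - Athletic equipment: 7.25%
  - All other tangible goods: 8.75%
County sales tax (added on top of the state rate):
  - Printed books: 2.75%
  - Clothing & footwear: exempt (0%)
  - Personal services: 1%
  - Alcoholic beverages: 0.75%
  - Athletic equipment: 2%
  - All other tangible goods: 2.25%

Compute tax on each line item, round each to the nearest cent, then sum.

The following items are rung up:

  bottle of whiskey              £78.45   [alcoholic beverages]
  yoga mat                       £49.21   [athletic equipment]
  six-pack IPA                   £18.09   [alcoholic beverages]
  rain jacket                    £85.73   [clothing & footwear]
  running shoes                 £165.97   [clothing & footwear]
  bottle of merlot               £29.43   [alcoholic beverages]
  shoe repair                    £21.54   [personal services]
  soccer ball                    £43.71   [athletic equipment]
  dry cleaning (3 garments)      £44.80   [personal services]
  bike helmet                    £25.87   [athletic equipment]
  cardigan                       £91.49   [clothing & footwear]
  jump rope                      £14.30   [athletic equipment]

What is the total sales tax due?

£30.22

Bottle of whiskey £78.45: alcoholic beverages → 9% + 0.75% county = 9.75% → £7.65
Yoga mat £49.21: athletic equipment → 7.25% + 2% county = 9.25% → £4.55
Six-pack IPA £18.09: alcoholic beverages → 9% + 0.75% county = 9.75% → £1.76
Rain jacket £85.73: clothing & footwear → 0% + 0% county = 0% → £0.00
Running shoes £165.97: clothing & footwear → 0% + 0% county = 0% → £0.00
Bottle of merlot £29.43: alcoholic beverages → 9% + 0.75% county = 9.75% → £2.87
Shoe repair £21.54: personal services → 7.5% + 1% county = 8.5% → £1.83
Soccer ball £43.71: athletic equipment → 7.25% + 2% county = 9.25% → £4.04
Dry cleaning (3 garments) £44.80: personal services → 7.5% + 1% county = 8.5% → £3.81
Bike helmet £25.87: athletic equipment → 7.25% + 2% county = 9.25% → £2.39
Cardigan £91.49: clothing & footwear → 0% + 0% county = 0% → £0.00
Jump rope £14.30: athletic equipment → 7.25% + 2% county = 9.25% → £1.32
Total tax = £7.65 + £4.55 + £1.76 + £2.87 + £1.83 + £4.04 + £3.81 + £2.39 + £1.32 = £30.22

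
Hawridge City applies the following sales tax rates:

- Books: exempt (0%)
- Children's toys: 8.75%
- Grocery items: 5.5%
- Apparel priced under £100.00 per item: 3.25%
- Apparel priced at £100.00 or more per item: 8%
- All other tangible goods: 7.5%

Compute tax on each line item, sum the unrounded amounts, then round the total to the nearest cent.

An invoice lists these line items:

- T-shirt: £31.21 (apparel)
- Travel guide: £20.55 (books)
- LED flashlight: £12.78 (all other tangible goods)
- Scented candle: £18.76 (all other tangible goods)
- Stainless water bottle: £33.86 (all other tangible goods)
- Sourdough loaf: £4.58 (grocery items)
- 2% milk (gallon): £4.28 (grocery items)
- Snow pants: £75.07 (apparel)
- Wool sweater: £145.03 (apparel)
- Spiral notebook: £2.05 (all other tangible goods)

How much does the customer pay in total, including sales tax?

T-shirt £31.21: apparel, under £100.00 → 3.25% → £1.014325
Travel guide £20.55: books → 0% → £0.00
LED flashlight £12.78: all other tangible goods → 7.5% → £0.9585
Scented candle £18.76: all other tangible goods → 7.5% → £1.407
Stainless water bottle £33.86: all other tangible goods → 7.5% → £2.5395
Sourdough loaf £4.58: grocery items → 5.5% → £0.2519
2% milk (gallon) £4.28: grocery items → 5.5% → £0.2354
Snow pants £75.07: apparel, under £100.00 → 3.25% → £2.439775
Wool sweater £145.03: apparel, £100.00 or more → 8% → £11.6024
Spiral notebook £2.05: all other tangible goods → 7.5% → £0.15375
Subtotal = £348.17; unrounded tax = £20.60255 → £20.60; total due = £368.77

£368.77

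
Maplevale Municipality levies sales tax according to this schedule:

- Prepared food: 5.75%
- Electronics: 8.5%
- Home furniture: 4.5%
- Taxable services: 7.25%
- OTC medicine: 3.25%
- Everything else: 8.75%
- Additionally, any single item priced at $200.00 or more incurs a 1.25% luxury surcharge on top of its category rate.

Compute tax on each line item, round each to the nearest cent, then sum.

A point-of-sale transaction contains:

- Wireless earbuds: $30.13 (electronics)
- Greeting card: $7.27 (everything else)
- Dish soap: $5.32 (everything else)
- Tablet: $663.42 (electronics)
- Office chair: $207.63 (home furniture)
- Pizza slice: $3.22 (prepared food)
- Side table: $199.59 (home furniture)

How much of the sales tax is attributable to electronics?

$67.24

Wireless earbuds $30.13: electronics → 8.5% → $2.56
Tablet $663.42: electronics → 8.5% + 1.25% surcharge = 9.75% → $64.68
Tax on electronics = $2.56 + $64.68 = $67.24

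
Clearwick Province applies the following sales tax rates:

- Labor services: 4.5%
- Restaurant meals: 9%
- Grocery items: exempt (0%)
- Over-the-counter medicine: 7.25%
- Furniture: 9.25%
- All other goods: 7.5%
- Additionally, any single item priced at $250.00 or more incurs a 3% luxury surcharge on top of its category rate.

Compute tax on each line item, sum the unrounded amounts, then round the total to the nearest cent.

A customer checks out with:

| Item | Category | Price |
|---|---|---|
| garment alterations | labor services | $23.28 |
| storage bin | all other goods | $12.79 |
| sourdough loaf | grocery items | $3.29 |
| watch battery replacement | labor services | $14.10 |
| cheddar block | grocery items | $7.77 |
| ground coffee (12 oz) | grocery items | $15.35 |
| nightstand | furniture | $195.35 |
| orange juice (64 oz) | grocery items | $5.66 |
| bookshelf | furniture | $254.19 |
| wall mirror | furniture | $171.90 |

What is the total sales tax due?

Garment alterations $23.28: labor services → 4.5% → $1.0476
Storage bin $12.79: all other goods → 7.5% → $0.95925
Sourdough loaf $3.29: grocery items → 0% → $0.00
Watch battery replacement $14.10: labor services → 4.5% → $0.6345
Cheddar block $7.77: grocery items → 0% → $0.00
Ground coffee (12 oz) $15.35: grocery items → 0% → $0.00
Nightstand $195.35: furniture → 9.25% → $18.069875
Orange juice (64 oz) $5.66: grocery items → 0% → $0.00
Bookshelf $254.19: furniture → 9.25% + 3% surcharge = 12.25% → $31.138275
Wall mirror $171.90: furniture → 9.25% → $15.90075
Unrounded tax sum = $67.75025 → $67.75

$67.75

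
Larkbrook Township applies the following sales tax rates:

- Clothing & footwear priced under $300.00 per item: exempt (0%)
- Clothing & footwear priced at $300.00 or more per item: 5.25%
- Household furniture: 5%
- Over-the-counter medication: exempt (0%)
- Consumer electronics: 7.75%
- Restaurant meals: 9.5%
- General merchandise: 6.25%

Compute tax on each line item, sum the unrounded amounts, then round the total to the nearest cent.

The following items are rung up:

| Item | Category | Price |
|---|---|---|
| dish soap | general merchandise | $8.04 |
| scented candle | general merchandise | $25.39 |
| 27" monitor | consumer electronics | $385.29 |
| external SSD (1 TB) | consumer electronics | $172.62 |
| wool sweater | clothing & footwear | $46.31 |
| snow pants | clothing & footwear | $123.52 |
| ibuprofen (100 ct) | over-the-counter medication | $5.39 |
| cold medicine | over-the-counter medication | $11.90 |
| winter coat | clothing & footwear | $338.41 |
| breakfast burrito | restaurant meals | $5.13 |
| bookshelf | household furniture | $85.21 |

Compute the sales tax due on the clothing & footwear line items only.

$17.77

Wool sweater $46.31: clothing & footwear, under $300.00 → 0% → $0.00
Snow pants $123.52: clothing & footwear, under $300.00 → 0% → $0.00
Winter coat $338.41: clothing & footwear, $300.00 or more → 5.25% → $17.766525
Tax on clothing & footwear: unrounded sum = $17.766525 → $17.77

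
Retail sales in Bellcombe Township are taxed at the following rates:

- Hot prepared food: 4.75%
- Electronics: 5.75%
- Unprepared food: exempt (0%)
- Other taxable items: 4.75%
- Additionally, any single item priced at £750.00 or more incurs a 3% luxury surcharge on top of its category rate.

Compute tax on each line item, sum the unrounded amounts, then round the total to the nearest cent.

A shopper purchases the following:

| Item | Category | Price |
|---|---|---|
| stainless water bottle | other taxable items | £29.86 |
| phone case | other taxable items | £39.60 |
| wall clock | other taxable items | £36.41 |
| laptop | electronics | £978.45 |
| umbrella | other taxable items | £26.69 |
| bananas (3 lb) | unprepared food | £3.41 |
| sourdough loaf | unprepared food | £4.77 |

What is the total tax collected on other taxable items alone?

Stainless water bottle £29.86: other taxable items → 4.75% → £1.41835
Phone case £39.60: other taxable items → 4.75% → £1.881
Wall clock £36.41: other taxable items → 4.75% → £1.729475
Umbrella £26.69: other taxable items → 4.75% → £1.267775
Tax on other taxable items: unrounded sum = £6.2966 → £6.30

£6.30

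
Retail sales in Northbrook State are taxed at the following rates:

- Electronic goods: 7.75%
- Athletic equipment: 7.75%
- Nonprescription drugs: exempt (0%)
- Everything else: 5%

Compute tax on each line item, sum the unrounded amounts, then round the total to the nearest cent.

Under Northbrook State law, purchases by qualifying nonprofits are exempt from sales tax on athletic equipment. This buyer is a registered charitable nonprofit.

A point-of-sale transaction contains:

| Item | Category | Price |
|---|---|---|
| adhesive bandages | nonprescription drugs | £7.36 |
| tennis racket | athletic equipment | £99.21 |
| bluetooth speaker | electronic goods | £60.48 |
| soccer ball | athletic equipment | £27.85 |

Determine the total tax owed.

Adhesive bandages £7.36: nonprescription drugs → 0% → £0.00
Tennis racket £99.21: athletic equipment, buyer-exempt → 0% → £0.00
Bluetooth speaker £60.48: electronic goods → 7.75% → £4.6872
Soccer ball £27.85: athletic equipment, buyer-exempt → 0% → £0.00
Unrounded tax sum = £4.6872 → £4.69

£4.69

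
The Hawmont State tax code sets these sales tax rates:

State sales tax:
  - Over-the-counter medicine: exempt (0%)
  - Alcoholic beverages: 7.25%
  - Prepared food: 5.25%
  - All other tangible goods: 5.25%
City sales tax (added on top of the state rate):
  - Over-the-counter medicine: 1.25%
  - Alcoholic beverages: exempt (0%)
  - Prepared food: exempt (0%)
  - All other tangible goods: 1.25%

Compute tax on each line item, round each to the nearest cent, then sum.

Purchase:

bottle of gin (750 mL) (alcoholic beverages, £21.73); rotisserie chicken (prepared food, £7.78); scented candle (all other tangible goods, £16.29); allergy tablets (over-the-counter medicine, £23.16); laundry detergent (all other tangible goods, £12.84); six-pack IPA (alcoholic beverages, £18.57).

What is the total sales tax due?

Bottle of gin (750 mL) £21.73: alcoholic beverages → 7.25% + 0% city = 7.25% → £1.58
Rotisserie chicken £7.78: prepared food → 5.25% + 0% city = 5.25% → £0.41
Scented candle £16.29: all other tangible goods → 5.25% + 1.25% city = 6.5% → £1.06
Allergy tablets £23.16: over-the-counter medicine → 0% + 1.25% city = 1.25% → £0.29
Laundry detergent £12.84: all other tangible goods → 5.25% + 1.25% city = 6.5% → £0.83
Six-pack IPA £18.57: alcoholic beverages → 7.25% + 0% city = 7.25% → £1.35
Total tax = £1.58 + £0.41 + £1.06 + £0.29 + £0.83 + £1.35 = £5.52

£5.52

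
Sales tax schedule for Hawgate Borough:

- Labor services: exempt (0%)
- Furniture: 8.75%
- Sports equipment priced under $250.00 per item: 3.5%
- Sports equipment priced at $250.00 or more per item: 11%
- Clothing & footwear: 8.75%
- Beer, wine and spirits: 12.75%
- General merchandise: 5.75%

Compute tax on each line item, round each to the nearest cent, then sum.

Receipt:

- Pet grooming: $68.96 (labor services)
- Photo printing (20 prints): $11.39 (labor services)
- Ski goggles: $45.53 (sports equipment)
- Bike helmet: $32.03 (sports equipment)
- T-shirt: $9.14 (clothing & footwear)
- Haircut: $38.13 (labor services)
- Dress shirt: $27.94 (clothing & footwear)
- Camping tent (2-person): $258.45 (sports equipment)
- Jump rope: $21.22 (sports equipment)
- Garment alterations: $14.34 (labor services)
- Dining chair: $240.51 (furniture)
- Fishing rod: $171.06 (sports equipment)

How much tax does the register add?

Pet grooming $68.96: labor services → 0% → $0.00
Photo printing (20 prints) $11.39: labor services → 0% → $0.00
Ski goggles $45.53: sports equipment, under $250.00 → 3.5% → $1.59
Bike helmet $32.03: sports equipment, under $250.00 → 3.5% → $1.12
T-shirt $9.14: clothing & footwear → 8.75% → $0.80
Haircut $38.13: labor services → 0% → $0.00
Dress shirt $27.94: clothing & footwear → 8.75% → $2.44
Camping tent (2-person) $258.45: sports equipment, $250.00 or more → 11% → $28.43
Jump rope $21.22: sports equipment, under $250.00 → 3.5% → $0.74
Garment alterations $14.34: labor services → 0% → $0.00
Dining chair $240.51: furniture → 8.75% → $21.04
Fishing rod $171.06: sports equipment, under $250.00 → 3.5% → $5.99
Total tax = $1.59 + $1.12 + $0.80 + $2.44 + $28.43 + $0.74 + $21.04 + $5.99 = $62.15

$62.15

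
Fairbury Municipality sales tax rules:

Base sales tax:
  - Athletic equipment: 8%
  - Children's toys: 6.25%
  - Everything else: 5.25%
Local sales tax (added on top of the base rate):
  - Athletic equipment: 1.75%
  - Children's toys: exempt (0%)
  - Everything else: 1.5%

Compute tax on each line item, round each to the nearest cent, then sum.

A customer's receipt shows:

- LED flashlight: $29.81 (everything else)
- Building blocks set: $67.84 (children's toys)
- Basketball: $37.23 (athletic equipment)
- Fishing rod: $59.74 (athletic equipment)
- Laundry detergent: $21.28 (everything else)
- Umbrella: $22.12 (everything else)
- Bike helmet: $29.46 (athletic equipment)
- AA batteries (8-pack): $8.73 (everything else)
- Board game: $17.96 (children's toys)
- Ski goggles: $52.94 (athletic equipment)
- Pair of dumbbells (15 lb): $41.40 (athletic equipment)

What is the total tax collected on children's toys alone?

$5.36

Building blocks set $67.84: children's toys → 6.25% + 0% local = 6.25% → $4.24
Board game $17.96: children's toys → 6.25% + 0% local = 6.25% → $1.12
Tax on children's toys = $4.24 + $1.12 = $5.36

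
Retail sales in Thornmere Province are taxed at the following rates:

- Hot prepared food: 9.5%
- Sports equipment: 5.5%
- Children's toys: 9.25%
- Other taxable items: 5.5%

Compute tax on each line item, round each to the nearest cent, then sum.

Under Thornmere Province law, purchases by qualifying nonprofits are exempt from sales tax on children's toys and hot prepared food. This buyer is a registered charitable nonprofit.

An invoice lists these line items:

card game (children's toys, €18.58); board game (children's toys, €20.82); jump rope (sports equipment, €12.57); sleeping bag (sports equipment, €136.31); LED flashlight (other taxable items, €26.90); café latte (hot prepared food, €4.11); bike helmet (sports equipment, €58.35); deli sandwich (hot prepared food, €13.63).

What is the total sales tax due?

€12.88

Card game €18.58: children's toys, buyer-exempt → 0% → €0.00
Board game €20.82: children's toys, buyer-exempt → 0% → €0.00
Jump rope €12.57: sports equipment → 5.5% → €0.69
Sleeping bag €136.31: sports equipment → 5.5% → €7.50
LED flashlight €26.90: other taxable items → 5.5% → €1.48
Café latte €4.11: hot prepared food, buyer-exempt → 0% → €0.00
Bike helmet €58.35: sports equipment → 5.5% → €3.21
Deli sandwich €13.63: hot prepared food, buyer-exempt → 0% → €0.00
Total tax = €0.69 + €7.50 + €1.48 + €3.21 = €12.88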